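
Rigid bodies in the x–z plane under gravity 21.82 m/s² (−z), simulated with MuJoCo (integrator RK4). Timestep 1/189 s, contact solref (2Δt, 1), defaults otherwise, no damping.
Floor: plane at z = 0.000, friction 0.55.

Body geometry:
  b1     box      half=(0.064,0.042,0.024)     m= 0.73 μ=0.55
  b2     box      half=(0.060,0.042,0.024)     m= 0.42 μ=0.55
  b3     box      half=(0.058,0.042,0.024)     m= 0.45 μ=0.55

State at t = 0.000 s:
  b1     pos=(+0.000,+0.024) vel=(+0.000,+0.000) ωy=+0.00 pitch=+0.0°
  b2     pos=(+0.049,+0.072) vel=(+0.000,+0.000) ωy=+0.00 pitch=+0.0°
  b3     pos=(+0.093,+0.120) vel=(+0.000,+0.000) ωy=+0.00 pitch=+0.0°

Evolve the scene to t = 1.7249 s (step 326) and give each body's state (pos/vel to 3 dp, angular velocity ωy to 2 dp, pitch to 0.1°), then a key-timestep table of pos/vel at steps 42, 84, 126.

State at t = 1.7249 s:
  b1     pos=(+0.000,+0.024) vel=(+0.000,+0.000) ωy=+0.00 pitch=+0.0°
  b2     pos=(+0.107,+0.060) vel=(+0.000,+0.000) ωy=+0.00 pitch=+90.0°
  b3     pos=(+0.268,+0.024) vel=(+0.000,+0.000) ωy=+0.00 pitch=+180.0°

Key-timestep trajectory:
   step    t(s)  b1.x    b1.z    b1.vx   b1.vz   b2.x    b2.z    b2.vx   b2.vz   b3.x    b3.z    b3.vx   b3.vz 
     42  0.2222   +0.000  +0.024  +0.000  +0.000   +0.095  +0.062  +0.552  +0.014   +0.158  +0.062  +0.294  +0.074
     84  0.4444   +0.000  +0.024  +0.000  +0.000   +0.115  +0.062  -0.220  -0.054   +0.239  +0.053  +0.538  -0.316
    126  0.6667   +0.000  +0.024  +0.000  +0.000   +0.109  +0.061  -0.141  -0.048   +0.268  +0.024  +0.000  +0.000


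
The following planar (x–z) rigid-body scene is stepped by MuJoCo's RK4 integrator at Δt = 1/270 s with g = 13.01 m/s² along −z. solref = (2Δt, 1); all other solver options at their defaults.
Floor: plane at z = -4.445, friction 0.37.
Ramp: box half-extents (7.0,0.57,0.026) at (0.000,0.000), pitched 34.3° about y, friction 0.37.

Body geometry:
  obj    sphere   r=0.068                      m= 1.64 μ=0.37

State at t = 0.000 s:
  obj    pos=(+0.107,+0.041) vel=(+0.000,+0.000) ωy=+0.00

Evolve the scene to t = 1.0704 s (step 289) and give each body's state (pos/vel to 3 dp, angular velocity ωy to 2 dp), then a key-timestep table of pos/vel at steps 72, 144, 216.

State at t = 1.0704 s:
  obj    pos=(+2.585,-1.650) vel=(+4.631,-3.159) ωy=+82.42

Key-timestep trajectory:
   step    t(s)  obj.x    obj.z    obj.vx   obj.vz 
     72  0.2667   +0.261  -0.064  +1.154  -0.787
    144  0.5333   +0.722  -0.379  +2.307  -1.574
    216  0.8000   +1.491  -0.904  +3.461  -2.361


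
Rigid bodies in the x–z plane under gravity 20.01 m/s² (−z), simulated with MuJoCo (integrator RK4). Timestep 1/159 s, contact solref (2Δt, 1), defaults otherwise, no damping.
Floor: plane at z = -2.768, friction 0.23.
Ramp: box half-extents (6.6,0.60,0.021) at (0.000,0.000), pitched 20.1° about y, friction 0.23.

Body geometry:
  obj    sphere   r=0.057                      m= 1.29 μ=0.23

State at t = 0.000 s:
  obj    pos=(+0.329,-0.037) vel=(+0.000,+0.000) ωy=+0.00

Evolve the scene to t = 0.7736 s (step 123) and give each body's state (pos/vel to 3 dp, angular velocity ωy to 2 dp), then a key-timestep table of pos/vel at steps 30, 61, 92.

State at t = 0.7736 s:
  obj    pos=(+1.709,-0.542) vel=(+3.568,-1.306) ωy=+66.64

Key-timestep trajectory:
   step    t(s)  obj.x    obj.z    obj.vx   obj.vz 
     30  0.1887   +0.411  -0.067  +0.870  -0.319
     61  0.3836   +0.668  -0.162  +1.770  -0.648
     92  0.5786   +1.101  -0.320  +2.669  -0.977


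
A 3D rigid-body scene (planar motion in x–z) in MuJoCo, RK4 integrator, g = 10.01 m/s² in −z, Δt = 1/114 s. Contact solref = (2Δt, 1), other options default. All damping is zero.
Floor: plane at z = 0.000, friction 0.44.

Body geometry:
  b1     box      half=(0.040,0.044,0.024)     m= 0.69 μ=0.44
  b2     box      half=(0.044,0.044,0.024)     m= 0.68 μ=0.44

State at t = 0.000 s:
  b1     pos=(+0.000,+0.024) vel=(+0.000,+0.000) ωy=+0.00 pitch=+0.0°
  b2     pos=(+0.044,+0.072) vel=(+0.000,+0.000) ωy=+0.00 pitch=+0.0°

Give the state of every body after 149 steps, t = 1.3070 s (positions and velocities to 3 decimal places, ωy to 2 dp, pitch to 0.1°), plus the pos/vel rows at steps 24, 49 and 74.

State at t = 1.3070 s:
  b1     pos=(+0.000,+0.024) vel=(+0.000,+0.000) ωy=+0.00 pitch=+0.0°
  b2     pos=(+0.158,+0.024) vel=(+0.000,+0.000) ωy=+0.00 pitch=+180.0°

Key-timestep trajectory:
   step    t(s)  b1.x    b1.z    b1.vx   b1.vz   b2.x    b2.z    b2.vx   b2.vz 
     24  0.2105   +0.000  +0.024  +0.000  +0.000   +0.065  +0.054  +0.213  -0.451
     49  0.4298   +0.000  +0.024  +0.000  +0.000   +0.108  +0.050  +0.067  +0.007
     74  0.6491   +0.000  +0.024  +0.000  +0.000   +0.134  +0.044  +0.276  -0.132


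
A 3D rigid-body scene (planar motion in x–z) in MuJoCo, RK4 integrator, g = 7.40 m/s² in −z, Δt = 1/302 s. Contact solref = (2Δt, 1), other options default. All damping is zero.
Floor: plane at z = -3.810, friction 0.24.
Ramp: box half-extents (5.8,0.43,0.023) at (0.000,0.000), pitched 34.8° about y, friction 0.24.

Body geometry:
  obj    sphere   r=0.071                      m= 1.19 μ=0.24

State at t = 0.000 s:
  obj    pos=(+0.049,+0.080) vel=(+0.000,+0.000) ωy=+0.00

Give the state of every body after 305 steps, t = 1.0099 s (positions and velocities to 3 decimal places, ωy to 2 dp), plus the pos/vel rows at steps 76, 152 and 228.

State at t = 1.0099 s:
  obj    pos=(+1.313,-0.798) vel=(+2.502,-1.739) ωy=+42.90

Key-timestep trajectory:
   step    t(s)  obj.x    obj.z    obj.vx   obj.vz 
     76  0.2517   +0.128  +0.026  +0.624  -0.433
    152  0.5033   +0.363  -0.138  +1.247  -0.867
    228  0.7550   +0.755  -0.410  +1.870  -1.300


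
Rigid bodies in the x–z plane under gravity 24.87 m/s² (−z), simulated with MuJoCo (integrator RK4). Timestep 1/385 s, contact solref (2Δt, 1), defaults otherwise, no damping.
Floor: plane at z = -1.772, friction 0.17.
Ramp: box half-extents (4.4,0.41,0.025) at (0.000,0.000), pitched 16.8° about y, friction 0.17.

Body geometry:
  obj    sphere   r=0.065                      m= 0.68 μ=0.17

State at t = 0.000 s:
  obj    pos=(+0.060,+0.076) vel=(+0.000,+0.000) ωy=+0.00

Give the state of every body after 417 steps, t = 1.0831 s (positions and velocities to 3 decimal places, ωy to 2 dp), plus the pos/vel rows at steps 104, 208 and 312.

State at t = 1.0831 s:
  obj    pos=(+2.943,-0.795) vel=(+5.324,-1.607) ωy=+85.55

Key-timestep trajectory:
   step    t(s)  obj.x    obj.z    obj.vx   obj.vz 
    104  0.2701   +0.239  +0.022  +1.328  -0.401
    208  0.5403   +0.777  -0.141  +2.656  -0.802
    312  0.8104   +1.674  -0.411  +3.983  -1.203


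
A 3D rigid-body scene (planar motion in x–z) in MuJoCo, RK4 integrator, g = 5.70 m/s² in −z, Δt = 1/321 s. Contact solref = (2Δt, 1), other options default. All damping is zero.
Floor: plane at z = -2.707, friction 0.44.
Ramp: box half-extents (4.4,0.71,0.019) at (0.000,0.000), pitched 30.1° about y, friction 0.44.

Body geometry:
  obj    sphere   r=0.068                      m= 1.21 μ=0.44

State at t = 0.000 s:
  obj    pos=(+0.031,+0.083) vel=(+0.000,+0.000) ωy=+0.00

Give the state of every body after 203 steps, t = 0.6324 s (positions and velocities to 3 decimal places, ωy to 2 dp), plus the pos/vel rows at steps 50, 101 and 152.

State at t = 0.6324 s:
  obj    pos=(+0.384,-0.122) vel=(+1.117,-0.648) ωy=+18.99

Key-timestep trajectory:
   step    t(s)  obj.x    obj.z    obj.vx   obj.vz 
     50  0.1558   +0.052  +0.070  +0.275  -0.160
    101  0.3146   +0.118  +0.032  +0.556  -0.322
    152  0.4735   +0.229  -0.032  +0.837  -0.485


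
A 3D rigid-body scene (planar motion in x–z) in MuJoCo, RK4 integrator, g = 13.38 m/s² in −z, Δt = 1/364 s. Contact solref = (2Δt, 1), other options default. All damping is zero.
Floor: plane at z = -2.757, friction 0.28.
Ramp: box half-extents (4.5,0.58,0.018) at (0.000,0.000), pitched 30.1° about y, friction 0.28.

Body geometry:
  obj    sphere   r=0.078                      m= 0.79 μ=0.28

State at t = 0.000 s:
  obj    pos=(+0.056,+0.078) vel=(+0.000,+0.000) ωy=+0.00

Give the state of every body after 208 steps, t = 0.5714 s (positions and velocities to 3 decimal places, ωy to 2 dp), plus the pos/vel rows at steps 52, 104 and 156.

State at t = 0.5714 s:
  obj    pos=(+0.733,-0.314) vel=(+2.370,-1.374) ωy=+35.11

Key-timestep trajectory:
   step    t(s)  obj.x    obj.z    obj.vx   obj.vz 
     52  0.1429   +0.099  +0.054  +0.593  -0.343
    104  0.2857   +0.226  -0.020  +1.185  -0.687
    156  0.4286   +0.437  -0.142  +1.777  -1.030


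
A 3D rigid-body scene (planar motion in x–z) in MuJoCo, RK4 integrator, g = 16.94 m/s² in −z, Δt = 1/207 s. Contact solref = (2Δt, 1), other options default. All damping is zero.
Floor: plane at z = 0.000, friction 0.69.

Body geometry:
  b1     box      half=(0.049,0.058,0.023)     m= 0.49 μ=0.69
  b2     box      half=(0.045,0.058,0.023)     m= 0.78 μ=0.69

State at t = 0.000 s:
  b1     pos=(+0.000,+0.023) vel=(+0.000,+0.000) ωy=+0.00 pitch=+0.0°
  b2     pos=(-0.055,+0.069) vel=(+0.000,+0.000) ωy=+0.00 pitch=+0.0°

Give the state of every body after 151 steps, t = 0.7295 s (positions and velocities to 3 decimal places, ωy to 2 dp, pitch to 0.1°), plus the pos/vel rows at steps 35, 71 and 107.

State at t = 0.7295 s:
  b1     pos=(+0.000,+0.023) vel=(+0.000,+0.000) ωy=+0.00 pitch=+0.0°
  b2     pos=(-0.098,+0.045) vel=(+0.000,+0.000) ωy=+0.00 pitch=-90.0°

Key-timestep trajectory:
   step    t(s)  b1.x    b1.z    b1.vx   b1.vz   b2.x    b2.z    b2.vx   b2.vz 
     35  0.1691   +0.000  +0.023  +0.000  +0.000   -0.083  +0.049  -0.370  +0.001
     71  0.3430   +0.000  +0.023  +0.000  +0.000   -0.111  +0.050  +0.072  -0.014
    107  0.5169   +0.000  +0.023  +0.000  +0.000   -0.099  +0.045  -0.123  +0.016


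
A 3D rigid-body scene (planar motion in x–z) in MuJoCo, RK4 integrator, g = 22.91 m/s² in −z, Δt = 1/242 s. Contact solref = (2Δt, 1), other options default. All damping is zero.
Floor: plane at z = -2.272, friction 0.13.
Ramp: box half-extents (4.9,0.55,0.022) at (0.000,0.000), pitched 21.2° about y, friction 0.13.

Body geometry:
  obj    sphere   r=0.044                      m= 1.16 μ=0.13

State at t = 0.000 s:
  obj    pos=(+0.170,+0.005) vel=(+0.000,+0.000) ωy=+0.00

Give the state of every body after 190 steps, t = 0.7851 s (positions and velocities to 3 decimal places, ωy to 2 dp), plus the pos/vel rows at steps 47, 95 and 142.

State at t = 0.7851 s:
  obj    pos=(+1.871,-0.655) vel=(+4.332,-1.680) ωy=+105.56

Key-timestep trajectory:
   step    t(s)  obj.x    obj.z    obj.vx   obj.vz 
     47  0.1942   +0.274  -0.036  +1.072  -0.416
     95  0.3926   +0.595  -0.160  +2.166  -0.840
    142  0.5868   +1.120  -0.364  +3.238  -1.256


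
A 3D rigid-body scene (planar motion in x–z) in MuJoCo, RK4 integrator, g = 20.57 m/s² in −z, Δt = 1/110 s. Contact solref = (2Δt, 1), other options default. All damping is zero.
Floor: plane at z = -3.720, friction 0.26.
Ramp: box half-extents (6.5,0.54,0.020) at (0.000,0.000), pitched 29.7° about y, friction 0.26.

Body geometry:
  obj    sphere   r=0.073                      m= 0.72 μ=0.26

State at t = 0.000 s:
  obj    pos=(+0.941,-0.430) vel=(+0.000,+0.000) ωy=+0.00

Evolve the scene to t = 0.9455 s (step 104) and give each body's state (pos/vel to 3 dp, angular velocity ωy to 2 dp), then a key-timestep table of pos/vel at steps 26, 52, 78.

State at t = 0.9455 s:
  obj    pos=(+3.768,-2.042) vel=(+5.979,-3.410) ωy=+94.24

Key-timestep trajectory:
   step    t(s)  obj.x    obj.z    obj.vx   obj.vz 
     26  0.2364   +1.118  -0.531  +1.495  -0.853
     52  0.4727   +1.648  -0.833  +2.990  -1.705
     78  0.7091   +2.531  -1.337  +4.484  -2.558


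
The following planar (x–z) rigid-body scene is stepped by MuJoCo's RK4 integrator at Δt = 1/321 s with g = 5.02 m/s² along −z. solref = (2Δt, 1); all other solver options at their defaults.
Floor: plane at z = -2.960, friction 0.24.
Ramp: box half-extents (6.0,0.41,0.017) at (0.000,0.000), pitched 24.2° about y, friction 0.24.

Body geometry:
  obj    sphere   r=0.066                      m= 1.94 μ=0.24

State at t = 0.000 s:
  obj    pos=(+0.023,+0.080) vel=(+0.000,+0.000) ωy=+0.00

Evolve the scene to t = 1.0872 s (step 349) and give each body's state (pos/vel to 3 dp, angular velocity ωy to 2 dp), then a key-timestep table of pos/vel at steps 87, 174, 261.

State at t = 1.0872 s:
  obj    pos=(+0.816,-0.276) vel=(+1.458,-0.655) ωy=+24.21

Key-timestep trajectory:
   step    t(s)  obj.x    obj.z    obj.vx   obj.vz 
     87  0.2710   +0.072  +0.058  +0.363  -0.163
    174  0.5421   +0.220  -0.008  +0.727  -0.327
    261  0.8131   +0.466  -0.119  +1.090  -0.490


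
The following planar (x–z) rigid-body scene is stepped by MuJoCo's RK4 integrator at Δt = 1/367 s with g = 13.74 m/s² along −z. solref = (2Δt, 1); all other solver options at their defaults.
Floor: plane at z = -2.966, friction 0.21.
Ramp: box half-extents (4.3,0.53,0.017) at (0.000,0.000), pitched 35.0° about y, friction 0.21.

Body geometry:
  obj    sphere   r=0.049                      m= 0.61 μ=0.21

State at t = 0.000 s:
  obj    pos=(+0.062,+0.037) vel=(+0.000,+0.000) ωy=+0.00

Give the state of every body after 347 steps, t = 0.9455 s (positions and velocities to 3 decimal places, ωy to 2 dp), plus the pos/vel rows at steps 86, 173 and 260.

State at t = 0.9455 s:
  obj    pos=(+2.124,-1.406) vel=(+4.360,-3.053) ωy=+108.60

Key-timestep trajectory:
   step    t(s)  obj.x    obj.z    obj.vx   obj.vz 
     86  0.2343   +0.189  -0.052  +1.081  -0.757
    173  0.4714   +0.575  -0.322  +2.174  -1.522
    260  0.7084   +1.219  -0.773  +3.267  -2.288


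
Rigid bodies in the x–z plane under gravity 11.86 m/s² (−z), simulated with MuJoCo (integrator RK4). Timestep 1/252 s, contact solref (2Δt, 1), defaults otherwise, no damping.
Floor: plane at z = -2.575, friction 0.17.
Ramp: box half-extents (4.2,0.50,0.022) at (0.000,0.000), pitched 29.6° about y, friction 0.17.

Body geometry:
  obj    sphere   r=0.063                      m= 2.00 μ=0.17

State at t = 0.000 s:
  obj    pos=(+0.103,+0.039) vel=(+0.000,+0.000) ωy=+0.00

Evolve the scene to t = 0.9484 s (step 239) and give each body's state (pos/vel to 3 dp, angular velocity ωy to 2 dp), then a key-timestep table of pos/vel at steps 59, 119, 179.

State at t = 0.9484 s:
  obj    pos=(+1.740,-0.891) vel=(+3.451,-1.960) ωy=+62.98

Key-timestep trajectory:
   step    t(s)  obj.x    obj.z    obj.vx   obj.vz 
     59  0.2341   +0.203  -0.018  +0.852  -0.484
    119  0.4722   +0.509  -0.191  +1.718  -0.976
    179  0.7103   +1.021  -0.482  +2.585  -1.468


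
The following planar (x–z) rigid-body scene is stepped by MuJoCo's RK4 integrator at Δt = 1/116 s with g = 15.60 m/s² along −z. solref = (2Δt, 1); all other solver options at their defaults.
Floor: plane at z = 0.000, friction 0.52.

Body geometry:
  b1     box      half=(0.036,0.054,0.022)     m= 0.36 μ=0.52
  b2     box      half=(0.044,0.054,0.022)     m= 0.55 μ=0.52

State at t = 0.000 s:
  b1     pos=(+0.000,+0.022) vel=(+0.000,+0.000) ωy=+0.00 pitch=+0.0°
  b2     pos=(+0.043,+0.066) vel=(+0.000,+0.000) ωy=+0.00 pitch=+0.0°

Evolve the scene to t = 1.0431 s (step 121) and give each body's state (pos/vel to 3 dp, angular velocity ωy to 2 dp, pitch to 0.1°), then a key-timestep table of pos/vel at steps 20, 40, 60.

State at t = 1.0431 s:
  b1     pos=(+0.000,+0.022) vel=(+0.000,+0.000) ωy=+0.00 pitch=+0.0°
  b2     pos=(+0.154,+0.022) vel=(+0.000,+0.000) ωy=+0.00 pitch=+180.0°

Key-timestep trajectory:
   step    t(s)  b1.x    b1.z    b1.vx   b1.vz   b2.x    b2.z    b2.vx   b2.vz 
     20  0.1724   +0.000  +0.022  +0.000  +0.000   +0.072  +0.046  +0.355  +0.013
     40  0.3448   +0.000  +0.022  +0.000  +0.000   +0.107  +0.049  +0.083  -0.031
     60  0.5172   +0.000  +0.022  +0.000  +0.000   +0.142  +0.035  +0.441  -0.401


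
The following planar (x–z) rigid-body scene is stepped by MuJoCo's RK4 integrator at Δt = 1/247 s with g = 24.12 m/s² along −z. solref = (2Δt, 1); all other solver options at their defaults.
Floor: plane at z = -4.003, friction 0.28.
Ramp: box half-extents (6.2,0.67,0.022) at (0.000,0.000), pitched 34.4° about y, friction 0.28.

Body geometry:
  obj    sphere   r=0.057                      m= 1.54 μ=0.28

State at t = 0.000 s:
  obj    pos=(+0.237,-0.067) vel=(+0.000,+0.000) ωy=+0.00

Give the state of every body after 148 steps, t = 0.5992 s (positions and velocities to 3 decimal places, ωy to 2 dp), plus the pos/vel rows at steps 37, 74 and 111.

State at t = 0.5992 s:
  obj    pos=(+1.679,-1.054) vel=(+4.813,-3.295) ωy=+102.28

Key-timestep trajectory:
   step    t(s)  obj.x    obj.z    obj.vx   obj.vz 
     37  0.1498   +0.327  -0.128  +1.204  -0.824
     74  0.2996   +0.598  -0.314  +2.407  -1.648
    111  0.4494   +1.048  -0.622  +3.610  -2.472


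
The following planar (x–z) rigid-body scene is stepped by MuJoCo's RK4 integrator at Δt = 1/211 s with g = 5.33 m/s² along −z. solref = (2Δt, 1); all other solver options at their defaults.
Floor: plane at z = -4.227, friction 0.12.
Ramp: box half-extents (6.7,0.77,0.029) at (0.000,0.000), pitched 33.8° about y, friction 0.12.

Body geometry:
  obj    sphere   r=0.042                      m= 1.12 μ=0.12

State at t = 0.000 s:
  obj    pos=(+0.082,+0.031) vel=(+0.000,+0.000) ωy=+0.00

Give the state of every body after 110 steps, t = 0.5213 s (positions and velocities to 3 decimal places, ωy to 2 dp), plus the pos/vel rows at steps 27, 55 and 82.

State at t = 0.5213 s:
  obj    pos=(+0.357,-0.153) vel=(+1.061,-0.692) ωy=+16.60

Key-timestep trajectory:
   step    t(s)  obj.x    obj.z    obj.vx   obj.vz 
     27  0.1280   +0.098  +0.020  +0.263  -0.166
     55  0.2607   +0.151  -0.015  +0.525  -0.357
     82  0.3886   +0.235  -0.072  +0.781  -0.536


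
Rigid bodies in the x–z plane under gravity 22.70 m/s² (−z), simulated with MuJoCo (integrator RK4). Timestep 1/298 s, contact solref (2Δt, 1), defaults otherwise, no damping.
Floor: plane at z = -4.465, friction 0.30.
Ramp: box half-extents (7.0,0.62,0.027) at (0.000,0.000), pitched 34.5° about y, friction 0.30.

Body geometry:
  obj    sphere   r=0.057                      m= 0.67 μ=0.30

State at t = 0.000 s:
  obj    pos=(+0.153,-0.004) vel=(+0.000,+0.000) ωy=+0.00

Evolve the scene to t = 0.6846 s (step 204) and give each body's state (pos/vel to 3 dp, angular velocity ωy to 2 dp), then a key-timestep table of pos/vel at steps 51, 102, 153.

State at t = 0.6846 s:
  obj    pos=(+1.927,-1.222) vel=(+5.181,-3.561) ωy=+110.27

Key-timestep trajectory:
   step    t(s)  obj.x    obj.z    obj.vx   obj.vz 
     51  0.1711   +0.264  -0.080  +1.296  -0.890
    102  0.3423   +0.597  -0.308  +2.591  -1.781
    153  0.5134   +1.151  -0.689  +3.886  -2.671


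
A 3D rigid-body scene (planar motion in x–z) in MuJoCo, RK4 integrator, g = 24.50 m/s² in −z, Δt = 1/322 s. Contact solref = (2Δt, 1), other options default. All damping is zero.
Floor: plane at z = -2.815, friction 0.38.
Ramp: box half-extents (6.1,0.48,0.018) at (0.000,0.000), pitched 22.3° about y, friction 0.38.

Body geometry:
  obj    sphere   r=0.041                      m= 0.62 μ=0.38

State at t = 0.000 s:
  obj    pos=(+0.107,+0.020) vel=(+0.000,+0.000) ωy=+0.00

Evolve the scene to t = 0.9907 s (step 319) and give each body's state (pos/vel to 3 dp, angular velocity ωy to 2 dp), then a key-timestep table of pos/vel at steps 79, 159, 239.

State at t = 0.9907 s:
  obj    pos=(+3.122,-1.217) vel=(+6.086,-2.496) ωy=+160.44

Key-timestep trajectory:
   step    t(s)  obj.x    obj.z    obj.vx   obj.vz 
     79  0.2453   +0.292  -0.056  +1.507  -0.618
    159  0.4938   +0.856  -0.287  +3.034  -1.244
    239  0.7422   +1.799  -0.674  +4.560  -1.870


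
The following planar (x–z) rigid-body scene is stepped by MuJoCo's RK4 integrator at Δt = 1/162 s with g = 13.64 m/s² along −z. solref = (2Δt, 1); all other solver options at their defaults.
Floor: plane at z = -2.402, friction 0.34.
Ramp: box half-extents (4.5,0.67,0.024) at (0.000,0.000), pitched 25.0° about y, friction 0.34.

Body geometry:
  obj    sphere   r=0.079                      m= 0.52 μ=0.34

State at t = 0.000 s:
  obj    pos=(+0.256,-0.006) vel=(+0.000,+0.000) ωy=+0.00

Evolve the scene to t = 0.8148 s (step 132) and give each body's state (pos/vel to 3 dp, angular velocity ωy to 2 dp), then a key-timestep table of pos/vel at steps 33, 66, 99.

State at t = 0.8148 s:
  obj    pos=(+1.495,-0.584) vel=(+3.041,-1.418) ωy=+42.46

Key-timestep trajectory:
   step    t(s)  obj.x    obj.z    obj.vx   obj.vz 
     33  0.2037   +0.334  -0.042  +0.760  -0.355
     66  0.4074   +0.566  -0.150  +1.521  -0.709
     99  0.6111   +0.953  -0.331  +2.281  -1.063


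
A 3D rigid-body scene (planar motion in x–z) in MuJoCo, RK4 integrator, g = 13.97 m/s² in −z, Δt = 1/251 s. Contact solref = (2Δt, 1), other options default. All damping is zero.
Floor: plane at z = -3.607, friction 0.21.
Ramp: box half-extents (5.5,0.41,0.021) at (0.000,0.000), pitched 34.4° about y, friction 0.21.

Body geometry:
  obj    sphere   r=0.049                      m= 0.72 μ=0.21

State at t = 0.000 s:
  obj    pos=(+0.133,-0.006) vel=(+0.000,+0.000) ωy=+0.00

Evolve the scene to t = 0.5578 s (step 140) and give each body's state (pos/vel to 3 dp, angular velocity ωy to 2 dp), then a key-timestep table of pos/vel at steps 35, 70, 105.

State at t = 0.5578 s:
  obj    pos=(+0.857,-0.502) vel=(+2.595,-1.777) ωy=+64.14

Key-timestep trajectory:
   step    t(s)  obj.x    obj.z    obj.vx   obj.vz 
     35  0.1394   +0.178  -0.037  +0.649  -0.444
     70  0.2789   +0.314  -0.130  +1.298  -0.889
    105  0.4183   +0.540  -0.285  +1.946  -1.333


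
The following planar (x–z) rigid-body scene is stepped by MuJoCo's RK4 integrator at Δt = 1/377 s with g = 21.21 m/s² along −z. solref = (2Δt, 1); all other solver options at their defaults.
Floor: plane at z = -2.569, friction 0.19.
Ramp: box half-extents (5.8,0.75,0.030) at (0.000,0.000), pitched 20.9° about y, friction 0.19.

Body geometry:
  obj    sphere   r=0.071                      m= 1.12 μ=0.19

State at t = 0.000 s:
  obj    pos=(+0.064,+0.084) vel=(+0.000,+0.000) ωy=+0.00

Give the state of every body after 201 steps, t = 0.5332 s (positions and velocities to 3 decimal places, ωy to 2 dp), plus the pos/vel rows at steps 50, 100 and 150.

State at t = 0.5332 s:
  obj    pos=(+0.782,-0.190) vel=(+2.692,-1.028) ωy=+40.58

Key-timestep trajectory:
   step    t(s)  obj.x    obj.z    obj.vx   obj.vz 
     50  0.1326   +0.108  +0.067  +0.670  -0.256
    100  0.2653   +0.242  +0.016  +1.339  -0.511
    150  0.3979   +0.464  -0.069  +2.009  -0.767


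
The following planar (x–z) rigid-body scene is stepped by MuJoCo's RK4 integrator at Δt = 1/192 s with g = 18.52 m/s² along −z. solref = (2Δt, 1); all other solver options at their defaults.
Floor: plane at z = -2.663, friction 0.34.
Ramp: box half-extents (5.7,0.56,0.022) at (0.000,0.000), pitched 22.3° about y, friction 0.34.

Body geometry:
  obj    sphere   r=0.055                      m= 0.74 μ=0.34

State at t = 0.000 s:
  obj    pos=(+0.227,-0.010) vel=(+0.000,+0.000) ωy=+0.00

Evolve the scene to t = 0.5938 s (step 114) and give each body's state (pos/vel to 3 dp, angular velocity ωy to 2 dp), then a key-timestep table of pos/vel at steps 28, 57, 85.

State at t = 0.5938 s:
  obj    pos=(+1.046,-0.346) vel=(+2.758,-1.131) ωy=+54.18

Key-timestep trajectory:
   step    t(s)  obj.x    obj.z    obj.vx   obj.vz 
     28  0.1458   +0.276  -0.030  +0.678  -0.278
     57  0.2969   +0.432  -0.094  +1.379  -0.566
     85  0.4427   +0.682  -0.197  +2.056  -0.843


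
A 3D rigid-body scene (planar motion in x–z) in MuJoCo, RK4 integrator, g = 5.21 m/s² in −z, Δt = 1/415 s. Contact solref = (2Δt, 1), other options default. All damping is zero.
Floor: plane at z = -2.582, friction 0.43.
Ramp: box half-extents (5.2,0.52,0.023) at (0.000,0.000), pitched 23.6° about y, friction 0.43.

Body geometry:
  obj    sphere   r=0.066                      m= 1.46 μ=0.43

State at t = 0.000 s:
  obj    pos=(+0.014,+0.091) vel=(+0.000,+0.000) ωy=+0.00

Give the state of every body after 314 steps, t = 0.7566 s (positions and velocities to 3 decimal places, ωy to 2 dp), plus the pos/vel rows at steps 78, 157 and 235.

State at t = 0.7566 s:
  obj    pos=(+0.405,-0.080) vel=(+1.033,-0.451) ωy=+17.08

Key-timestep trajectory:
   step    t(s)  obj.x    obj.z    obj.vx   obj.vz 
     78  0.1880   +0.038  +0.080  +0.257  -0.112
    157  0.3783   +0.112  +0.048  +0.517  -0.226
    235  0.5663   +0.233  -0.005  +0.773  -0.338


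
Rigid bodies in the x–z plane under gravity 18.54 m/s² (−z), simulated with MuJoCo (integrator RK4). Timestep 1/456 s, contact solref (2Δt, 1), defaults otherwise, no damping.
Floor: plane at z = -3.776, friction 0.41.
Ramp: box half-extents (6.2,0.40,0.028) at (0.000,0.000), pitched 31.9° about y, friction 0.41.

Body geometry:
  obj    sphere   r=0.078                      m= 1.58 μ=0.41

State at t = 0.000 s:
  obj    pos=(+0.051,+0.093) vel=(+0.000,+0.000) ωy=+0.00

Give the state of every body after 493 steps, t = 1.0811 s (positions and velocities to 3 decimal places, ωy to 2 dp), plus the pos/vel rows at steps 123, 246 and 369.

State at t = 1.0811 s:
  obj    pos=(+3.523,-2.068) vel=(+6.423,-3.998) ωy=+96.99

Key-timestep trajectory:
   step    t(s)  obj.x    obj.z    obj.vx   obj.vz 
    123  0.2697   +0.267  -0.041  +1.603  -0.998
    246  0.5395   +0.916  -0.445  +3.205  -1.995
    369  0.8092   +1.996  -1.118  +4.808  -2.993


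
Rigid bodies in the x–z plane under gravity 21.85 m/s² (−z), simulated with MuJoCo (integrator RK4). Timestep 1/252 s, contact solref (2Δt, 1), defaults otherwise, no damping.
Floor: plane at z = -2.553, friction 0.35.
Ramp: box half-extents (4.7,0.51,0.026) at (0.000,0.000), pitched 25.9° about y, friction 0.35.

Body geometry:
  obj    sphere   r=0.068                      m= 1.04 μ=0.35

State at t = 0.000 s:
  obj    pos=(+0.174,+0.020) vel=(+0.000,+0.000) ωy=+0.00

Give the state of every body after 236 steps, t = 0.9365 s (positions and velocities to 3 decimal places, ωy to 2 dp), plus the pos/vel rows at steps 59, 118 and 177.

State at t = 0.9365 s:
  obj    pos=(+2.863,-1.286) vel=(+5.743,-2.789) ωy=+93.88

Key-timestep trajectory:
   step    t(s)  obj.x    obj.z    obj.vx   obj.vz 
     59  0.2341   +0.342  -0.062  +1.436  -0.697
    118  0.4683   +0.846  -0.307  +2.872  -1.394
    177  0.7024   +1.687  -0.715  +4.308  -2.092


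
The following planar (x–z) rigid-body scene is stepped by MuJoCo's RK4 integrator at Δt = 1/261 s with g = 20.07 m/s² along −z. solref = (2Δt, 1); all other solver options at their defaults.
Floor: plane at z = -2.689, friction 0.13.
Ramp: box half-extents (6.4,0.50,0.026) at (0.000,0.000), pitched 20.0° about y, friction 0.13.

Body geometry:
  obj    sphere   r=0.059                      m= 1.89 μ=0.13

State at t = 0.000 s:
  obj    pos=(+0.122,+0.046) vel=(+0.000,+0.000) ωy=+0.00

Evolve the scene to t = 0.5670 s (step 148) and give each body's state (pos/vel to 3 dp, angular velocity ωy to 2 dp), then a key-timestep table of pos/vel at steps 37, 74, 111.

State at t = 0.5670 s:
  obj    pos=(+0.863,-0.224) vel=(+2.613,-0.951) ωy=+47.11

Key-timestep trajectory:
   step    t(s)  obj.x    obj.z    obj.vx   obj.vz 
     37  0.1418   +0.168  +0.029  +0.654  -0.238
     74  0.2835   +0.307  -0.021  +1.307  -0.476
    111  0.4253   +0.539  -0.106  +1.960  -0.713


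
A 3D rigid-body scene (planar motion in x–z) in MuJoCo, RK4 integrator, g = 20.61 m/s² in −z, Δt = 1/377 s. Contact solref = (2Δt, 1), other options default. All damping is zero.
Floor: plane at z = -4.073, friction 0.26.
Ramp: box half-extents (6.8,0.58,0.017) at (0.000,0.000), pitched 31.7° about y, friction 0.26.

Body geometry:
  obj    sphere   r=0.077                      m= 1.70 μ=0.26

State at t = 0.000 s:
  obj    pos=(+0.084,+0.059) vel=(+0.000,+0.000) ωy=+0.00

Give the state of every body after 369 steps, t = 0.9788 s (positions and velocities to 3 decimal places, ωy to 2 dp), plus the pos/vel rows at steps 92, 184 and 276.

State at t = 0.9788 s:
  obj    pos=(+3.237,-1.889) vel=(+6.442,-3.979) ωy=+98.32

Key-timestep trajectory:
   step    t(s)  obj.x    obj.z    obj.vx   obj.vz 
     92  0.2440   +0.280  -0.062  +1.606  -0.992
    184  0.4881   +0.868  -0.426  +3.213  -1.984
    276  0.7321   +1.848  -1.031  +4.819  -2.976


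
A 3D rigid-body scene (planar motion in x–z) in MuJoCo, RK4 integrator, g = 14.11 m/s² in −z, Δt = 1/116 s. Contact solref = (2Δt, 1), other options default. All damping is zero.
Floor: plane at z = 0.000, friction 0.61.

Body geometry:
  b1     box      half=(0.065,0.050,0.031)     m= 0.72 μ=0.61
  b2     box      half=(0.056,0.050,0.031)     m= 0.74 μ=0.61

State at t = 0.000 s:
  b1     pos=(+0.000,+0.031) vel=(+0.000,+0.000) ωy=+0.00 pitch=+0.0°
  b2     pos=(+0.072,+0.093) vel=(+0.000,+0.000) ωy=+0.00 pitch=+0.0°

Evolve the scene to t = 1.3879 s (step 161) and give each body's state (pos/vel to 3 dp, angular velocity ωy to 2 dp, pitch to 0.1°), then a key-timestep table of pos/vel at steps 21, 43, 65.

State at t = 1.3879 s:
  b1     pos=(+0.000,+0.031) vel=(+0.000,+0.000) ωy=+0.00 pitch=+0.0°
  b2     pos=(+0.214,+0.031) vel=(+0.000,+0.000) ωy=+0.00 pitch=+180.0°

Key-timestep trajectory:
   step    t(s)  b1.x    b1.z    b1.vx   b1.vz   b2.x    b2.z    b2.vx   b2.vz 
     21  0.1810   +0.000  +0.031  +0.000  +0.000   +0.098  +0.069  +0.273  -0.596
     43  0.3707   +0.000  +0.031  +0.000  +0.000   +0.153  +0.064  +0.132  +0.008
     65  0.5603   +0.000  +0.031  +0.000  +0.000   +0.198  +0.048  +0.464  -0.380


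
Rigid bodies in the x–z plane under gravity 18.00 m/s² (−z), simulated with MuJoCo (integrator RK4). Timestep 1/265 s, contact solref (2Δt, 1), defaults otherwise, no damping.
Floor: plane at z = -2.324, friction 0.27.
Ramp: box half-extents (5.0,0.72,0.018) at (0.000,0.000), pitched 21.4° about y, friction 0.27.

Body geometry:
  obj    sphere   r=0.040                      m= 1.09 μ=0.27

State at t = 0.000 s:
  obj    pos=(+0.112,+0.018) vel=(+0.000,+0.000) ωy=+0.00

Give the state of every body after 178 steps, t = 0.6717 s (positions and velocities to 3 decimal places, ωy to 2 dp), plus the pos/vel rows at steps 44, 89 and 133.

State at t = 0.6717 s:
  obj    pos=(+1.098,-0.368) vel=(+2.934,-1.150) ωy=+78.76

Key-timestep trajectory:
   step    t(s)  obj.x    obj.z    obj.vx   obj.vz 
     44  0.1660   +0.172  -0.005  +0.725  -0.284
     89  0.3358   +0.359  -0.078  +1.467  -0.575
    133  0.5019   +0.662  -0.197  +2.192  -0.859


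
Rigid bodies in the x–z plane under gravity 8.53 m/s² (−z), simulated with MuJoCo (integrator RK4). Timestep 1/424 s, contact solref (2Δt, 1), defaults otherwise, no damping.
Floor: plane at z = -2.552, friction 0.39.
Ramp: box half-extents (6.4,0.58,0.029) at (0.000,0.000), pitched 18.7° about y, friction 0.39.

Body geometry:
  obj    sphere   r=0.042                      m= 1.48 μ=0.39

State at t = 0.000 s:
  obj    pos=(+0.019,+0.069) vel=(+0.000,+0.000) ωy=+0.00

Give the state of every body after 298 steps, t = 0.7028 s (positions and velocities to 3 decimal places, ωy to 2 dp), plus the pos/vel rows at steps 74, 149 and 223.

State at t = 0.7028 s:
  obj    pos=(+0.476,-0.086) vel=(+1.300,-0.440) ωy=+32.69

Key-timestep trajectory:
   step    t(s)  obj.x    obj.z    obj.vx   obj.vz 
     74  0.1745   +0.047  +0.059  +0.323  -0.109
    149  0.3514   +0.133  +0.030  +0.650  -0.220
    223  0.5259   +0.275  -0.018  +0.973  -0.329


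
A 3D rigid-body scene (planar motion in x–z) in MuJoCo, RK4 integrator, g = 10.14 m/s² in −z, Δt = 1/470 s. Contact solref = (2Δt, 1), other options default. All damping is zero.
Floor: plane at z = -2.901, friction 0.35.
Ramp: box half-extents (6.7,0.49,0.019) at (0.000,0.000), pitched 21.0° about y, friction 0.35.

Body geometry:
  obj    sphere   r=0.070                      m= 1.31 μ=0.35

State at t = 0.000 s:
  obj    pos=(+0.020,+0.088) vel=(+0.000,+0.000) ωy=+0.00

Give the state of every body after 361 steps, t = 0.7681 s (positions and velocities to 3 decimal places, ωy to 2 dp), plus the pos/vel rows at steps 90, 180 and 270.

State at t = 0.7681 s:
  obj    pos=(+0.735,-0.187) vel=(+1.861,-0.714) ωy=+28.48

Key-timestep trajectory:
   step    t(s)  obj.x    obj.z    obj.vx   obj.vz 
     90  0.1915   +0.064  +0.071  +0.464  -0.178
    180  0.3830   +0.198  +0.019  +0.928  -0.356
    270  0.5745   +0.420  -0.066  +1.392  -0.534


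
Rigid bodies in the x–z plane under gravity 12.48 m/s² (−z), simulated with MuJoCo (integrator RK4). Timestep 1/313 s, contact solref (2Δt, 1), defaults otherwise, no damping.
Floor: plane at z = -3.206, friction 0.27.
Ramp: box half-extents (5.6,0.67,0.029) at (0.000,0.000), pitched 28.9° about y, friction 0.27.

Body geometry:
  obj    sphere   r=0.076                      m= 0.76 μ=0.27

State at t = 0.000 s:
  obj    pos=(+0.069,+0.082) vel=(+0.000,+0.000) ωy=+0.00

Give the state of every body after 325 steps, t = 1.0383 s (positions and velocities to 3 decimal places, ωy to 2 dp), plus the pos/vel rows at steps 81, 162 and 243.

State at t = 1.0383 s:
  obj    pos=(+2.102,-1.041) vel=(+3.916,-2.162) ωy=+58.85

Key-timestep trajectory:
   step    t(s)  obj.x    obj.z    obj.vx   obj.vz 
     81  0.2588   +0.195  +0.012  +0.976  -0.539
    162  0.5176   +0.574  -0.197  +1.952  -1.078
    243  0.7764   +1.206  -0.546  +2.928  -1.616


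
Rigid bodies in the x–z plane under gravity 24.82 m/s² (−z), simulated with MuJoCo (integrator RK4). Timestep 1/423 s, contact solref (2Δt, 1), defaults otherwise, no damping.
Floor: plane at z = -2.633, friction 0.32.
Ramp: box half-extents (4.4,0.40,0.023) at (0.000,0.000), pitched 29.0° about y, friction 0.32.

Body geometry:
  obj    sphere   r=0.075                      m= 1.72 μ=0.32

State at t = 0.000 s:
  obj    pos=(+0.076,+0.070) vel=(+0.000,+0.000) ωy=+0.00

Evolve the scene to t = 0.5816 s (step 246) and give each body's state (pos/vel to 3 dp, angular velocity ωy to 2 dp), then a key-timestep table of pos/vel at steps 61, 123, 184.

State at t = 0.5816 s:
  obj    pos=(+1.347,-0.635) vel=(+4.372,-2.423) ωy=+66.64

Key-timestep trajectory:
   step    t(s)  obj.x    obj.z    obj.vx   obj.vz 
     61  0.1442   +0.154  +0.027  +1.084  -0.601
    123  0.2908   +0.394  -0.106  +2.186  -1.212
    184  0.4350   +0.787  -0.324  +3.270  -1.813


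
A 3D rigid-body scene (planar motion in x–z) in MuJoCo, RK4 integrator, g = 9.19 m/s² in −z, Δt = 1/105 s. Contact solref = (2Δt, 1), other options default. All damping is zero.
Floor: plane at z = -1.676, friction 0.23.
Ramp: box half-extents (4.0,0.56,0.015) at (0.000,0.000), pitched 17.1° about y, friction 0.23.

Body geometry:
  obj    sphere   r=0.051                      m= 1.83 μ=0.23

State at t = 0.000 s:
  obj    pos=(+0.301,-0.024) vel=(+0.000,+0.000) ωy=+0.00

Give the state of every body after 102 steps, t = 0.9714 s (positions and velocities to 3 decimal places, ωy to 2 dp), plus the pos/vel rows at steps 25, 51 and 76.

State at t = 0.9714 s:
  obj    pos=(+1.172,-0.291) vel=(+1.792,-0.551) ωy=+36.75

Key-timestep trajectory:
   step    t(s)  obj.x    obj.z    obj.vx   obj.vz 
     25  0.2381   +0.353  -0.040  +0.439  -0.135
     51  0.4857   +0.519  -0.091  +0.896  -0.276
     76  0.7238   +0.784  -0.172  +1.335  -0.411


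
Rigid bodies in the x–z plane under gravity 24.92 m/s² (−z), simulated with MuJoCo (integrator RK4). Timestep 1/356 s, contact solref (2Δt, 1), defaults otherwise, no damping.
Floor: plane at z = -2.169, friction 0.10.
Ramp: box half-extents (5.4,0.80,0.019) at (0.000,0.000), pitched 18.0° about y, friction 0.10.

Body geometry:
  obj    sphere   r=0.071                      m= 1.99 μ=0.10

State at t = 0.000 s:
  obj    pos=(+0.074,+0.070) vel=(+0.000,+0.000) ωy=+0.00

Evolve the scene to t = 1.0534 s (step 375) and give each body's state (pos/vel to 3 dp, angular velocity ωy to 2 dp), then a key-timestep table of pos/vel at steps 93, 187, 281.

State at t = 1.0534 s:
  obj    pos=(+2.977,-0.873) vel=(+5.511,-1.791) ωy=+81.59

Key-timestep trajectory:
   step    t(s)  obj.x    obj.z    obj.vx   obj.vz 
     93  0.2612   +0.253  +0.013  +1.367  -0.444
    187  0.5253   +0.796  -0.164  +2.748  -0.893
    281  0.7893   +1.704  -0.459  +4.129  -1.342


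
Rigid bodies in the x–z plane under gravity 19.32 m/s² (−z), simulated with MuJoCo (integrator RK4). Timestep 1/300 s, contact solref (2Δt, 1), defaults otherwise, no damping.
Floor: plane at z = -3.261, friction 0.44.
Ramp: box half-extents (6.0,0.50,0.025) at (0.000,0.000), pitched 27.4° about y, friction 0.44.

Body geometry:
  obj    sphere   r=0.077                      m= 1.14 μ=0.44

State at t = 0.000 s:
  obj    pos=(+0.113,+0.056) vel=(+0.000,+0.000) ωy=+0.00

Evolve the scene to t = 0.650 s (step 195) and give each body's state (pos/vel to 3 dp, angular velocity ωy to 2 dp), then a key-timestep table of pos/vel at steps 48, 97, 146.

State at t = 0.650 s:
  obj    pos=(+1.304,-0.561) vel=(+3.665,-1.900) ωy=+53.60

Key-timestep trajectory:
   step    t(s)  obj.x    obj.z    obj.vx   obj.vz 
     48  0.1600   +0.185  +0.019  +0.902  -0.468
     97  0.3233   +0.408  -0.097  +1.823  -0.945
    146  0.4867   +0.781  -0.290  +2.744  -1.422


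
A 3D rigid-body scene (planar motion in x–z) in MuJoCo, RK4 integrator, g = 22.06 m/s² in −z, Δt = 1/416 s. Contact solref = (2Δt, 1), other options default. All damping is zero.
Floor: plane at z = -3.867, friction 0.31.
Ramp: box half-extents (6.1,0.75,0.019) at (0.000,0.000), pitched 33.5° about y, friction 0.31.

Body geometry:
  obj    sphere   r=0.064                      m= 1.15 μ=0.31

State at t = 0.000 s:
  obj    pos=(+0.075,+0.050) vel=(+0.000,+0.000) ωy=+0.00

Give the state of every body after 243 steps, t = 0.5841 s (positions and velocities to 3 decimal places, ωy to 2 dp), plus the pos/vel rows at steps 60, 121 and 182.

State at t = 0.5841 s:
  obj    pos=(+1.312,-0.769) vel=(+4.237,-2.804) ωy=+79.36

Key-timestep trajectory:
   step    t(s)  obj.x    obj.z    obj.vx   obj.vz 
     60  0.1442   +0.150  +0.000  +1.046  -0.693
    121  0.2909   +0.382  -0.153  +2.110  -1.396
    182  0.4375   +0.769  -0.410  +3.173  -2.100


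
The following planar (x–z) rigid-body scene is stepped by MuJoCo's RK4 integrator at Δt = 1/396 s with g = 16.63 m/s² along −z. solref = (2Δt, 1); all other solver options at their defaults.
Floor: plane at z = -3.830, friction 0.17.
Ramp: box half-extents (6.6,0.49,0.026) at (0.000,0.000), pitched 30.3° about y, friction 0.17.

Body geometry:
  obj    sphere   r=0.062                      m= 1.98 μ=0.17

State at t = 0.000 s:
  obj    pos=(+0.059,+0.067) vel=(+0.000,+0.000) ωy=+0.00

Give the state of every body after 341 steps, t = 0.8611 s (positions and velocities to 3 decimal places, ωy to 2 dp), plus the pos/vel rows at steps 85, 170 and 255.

State at t = 0.8611 s:
  obj    pos=(+1.978,-1.054) vel=(+4.456,-2.604) ωy=+83.22

Key-timestep trajectory:
   step    t(s)  obj.x    obj.z    obj.vx   obj.vz 
     85  0.2146   +0.179  -0.002  +1.111  -0.649
    170  0.4293   +0.536  -0.211  +2.222  -1.298
    255  0.6439   +1.132  -0.560  +3.332  -1.947


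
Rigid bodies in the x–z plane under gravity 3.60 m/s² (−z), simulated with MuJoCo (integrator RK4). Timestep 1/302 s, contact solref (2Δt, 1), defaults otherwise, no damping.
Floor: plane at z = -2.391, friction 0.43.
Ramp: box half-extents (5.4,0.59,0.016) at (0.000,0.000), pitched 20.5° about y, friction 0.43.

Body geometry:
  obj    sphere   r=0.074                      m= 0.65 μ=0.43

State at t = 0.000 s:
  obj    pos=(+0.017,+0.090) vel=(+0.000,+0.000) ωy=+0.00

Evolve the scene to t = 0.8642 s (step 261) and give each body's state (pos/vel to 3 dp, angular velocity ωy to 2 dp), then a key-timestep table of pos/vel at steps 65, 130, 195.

State at t = 0.8642 s:
  obj    pos=(+0.332,-0.028) vel=(+0.729,-0.273) ωy=+10.52

Key-timestep trajectory:
   step    t(s)  obj.x    obj.z    obj.vx   obj.vz 
     65  0.2152   +0.036  +0.082  +0.182  -0.068
    130  0.4305   +0.095  +0.061  +0.363  -0.136
    195  0.6457   +0.193  +0.024  +0.545  -0.204
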